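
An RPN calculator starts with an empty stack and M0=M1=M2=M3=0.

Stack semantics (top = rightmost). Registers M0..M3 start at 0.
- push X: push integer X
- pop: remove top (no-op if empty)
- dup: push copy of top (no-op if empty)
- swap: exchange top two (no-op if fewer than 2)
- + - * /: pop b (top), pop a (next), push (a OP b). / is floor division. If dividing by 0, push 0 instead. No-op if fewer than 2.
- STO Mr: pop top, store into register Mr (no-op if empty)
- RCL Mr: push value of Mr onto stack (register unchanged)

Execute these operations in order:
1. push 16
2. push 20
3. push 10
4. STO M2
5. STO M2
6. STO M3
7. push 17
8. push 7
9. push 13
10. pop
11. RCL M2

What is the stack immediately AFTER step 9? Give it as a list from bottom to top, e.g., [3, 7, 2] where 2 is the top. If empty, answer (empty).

After op 1 (push 16): stack=[16] mem=[0,0,0,0]
After op 2 (push 20): stack=[16,20] mem=[0,0,0,0]
After op 3 (push 10): stack=[16,20,10] mem=[0,0,0,0]
After op 4 (STO M2): stack=[16,20] mem=[0,0,10,0]
After op 5 (STO M2): stack=[16] mem=[0,0,20,0]
After op 6 (STO M3): stack=[empty] mem=[0,0,20,16]
After op 7 (push 17): stack=[17] mem=[0,0,20,16]
After op 8 (push 7): stack=[17,7] mem=[0,0,20,16]
After op 9 (push 13): stack=[17,7,13] mem=[0,0,20,16]

[17, 7, 13]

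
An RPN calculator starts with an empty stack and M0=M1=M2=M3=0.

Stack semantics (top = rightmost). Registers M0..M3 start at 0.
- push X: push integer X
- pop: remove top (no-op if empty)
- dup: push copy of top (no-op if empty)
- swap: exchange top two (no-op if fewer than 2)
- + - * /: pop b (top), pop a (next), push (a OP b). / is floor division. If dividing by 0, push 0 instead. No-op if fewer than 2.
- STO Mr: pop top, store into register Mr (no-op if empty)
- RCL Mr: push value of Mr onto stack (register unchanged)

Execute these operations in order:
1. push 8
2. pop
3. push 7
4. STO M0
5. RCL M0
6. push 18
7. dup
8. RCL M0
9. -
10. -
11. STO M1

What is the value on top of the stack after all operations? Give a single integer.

After op 1 (push 8): stack=[8] mem=[0,0,0,0]
After op 2 (pop): stack=[empty] mem=[0,0,0,0]
After op 3 (push 7): stack=[7] mem=[0,0,0,0]
After op 4 (STO M0): stack=[empty] mem=[7,0,0,0]
After op 5 (RCL M0): stack=[7] mem=[7,0,0,0]
After op 6 (push 18): stack=[7,18] mem=[7,0,0,0]
After op 7 (dup): stack=[7,18,18] mem=[7,0,0,0]
After op 8 (RCL M0): stack=[7,18,18,7] mem=[7,0,0,0]
After op 9 (-): stack=[7,18,11] mem=[7,0,0,0]
After op 10 (-): stack=[7,7] mem=[7,0,0,0]
After op 11 (STO M1): stack=[7] mem=[7,7,0,0]

Answer: 7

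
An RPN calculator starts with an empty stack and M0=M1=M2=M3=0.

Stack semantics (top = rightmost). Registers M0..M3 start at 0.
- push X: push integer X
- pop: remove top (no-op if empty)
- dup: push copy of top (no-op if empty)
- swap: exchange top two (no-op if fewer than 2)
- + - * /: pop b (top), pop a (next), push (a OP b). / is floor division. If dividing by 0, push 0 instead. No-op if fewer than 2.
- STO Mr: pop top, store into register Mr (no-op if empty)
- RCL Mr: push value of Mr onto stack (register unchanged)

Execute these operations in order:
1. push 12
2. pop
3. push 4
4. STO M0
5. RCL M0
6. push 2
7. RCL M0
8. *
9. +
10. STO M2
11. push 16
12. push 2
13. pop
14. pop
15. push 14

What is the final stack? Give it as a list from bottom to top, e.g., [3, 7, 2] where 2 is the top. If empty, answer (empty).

After op 1 (push 12): stack=[12] mem=[0,0,0,0]
After op 2 (pop): stack=[empty] mem=[0,0,0,0]
After op 3 (push 4): stack=[4] mem=[0,0,0,0]
After op 4 (STO M0): stack=[empty] mem=[4,0,0,0]
After op 5 (RCL M0): stack=[4] mem=[4,0,0,0]
After op 6 (push 2): stack=[4,2] mem=[4,0,0,0]
After op 7 (RCL M0): stack=[4,2,4] mem=[4,0,0,0]
After op 8 (*): stack=[4,8] mem=[4,0,0,0]
After op 9 (+): stack=[12] mem=[4,0,0,0]
After op 10 (STO M2): stack=[empty] mem=[4,0,12,0]
After op 11 (push 16): stack=[16] mem=[4,0,12,0]
After op 12 (push 2): stack=[16,2] mem=[4,0,12,0]
After op 13 (pop): stack=[16] mem=[4,0,12,0]
After op 14 (pop): stack=[empty] mem=[4,0,12,0]
After op 15 (push 14): stack=[14] mem=[4,0,12,0]

Answer: [14]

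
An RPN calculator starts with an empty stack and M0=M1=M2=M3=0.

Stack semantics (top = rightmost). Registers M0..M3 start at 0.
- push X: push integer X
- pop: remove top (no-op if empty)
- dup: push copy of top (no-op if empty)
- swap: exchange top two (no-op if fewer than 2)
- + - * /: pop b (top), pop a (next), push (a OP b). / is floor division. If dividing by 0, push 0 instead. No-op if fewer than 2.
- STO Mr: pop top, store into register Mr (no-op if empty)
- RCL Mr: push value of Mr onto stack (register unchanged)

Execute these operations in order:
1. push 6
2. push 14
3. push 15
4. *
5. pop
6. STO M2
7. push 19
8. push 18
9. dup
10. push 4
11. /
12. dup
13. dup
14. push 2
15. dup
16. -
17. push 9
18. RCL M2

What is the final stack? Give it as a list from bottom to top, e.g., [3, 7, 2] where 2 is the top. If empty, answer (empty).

Answer: [19, 18, 4, 4, 4, 0, 9, 6]

Derivation:
After op 1 (push 6): stack=[6] mem=[0,0,0,0]
After op 2 (push 14): stack=[6,14] mem=[0,0,0,0]
After op 3 (push 15): stack=[6,14,15] mem=[0,0,0,0]
After op 4 (*): stack=[6,210] mem=[0,0,0,0]
After op 5 (pop): stack=[6] mem=[0,0,0,0]
After op 6 (STO M2): stack=[empty] mem=[0,0,6,0]
After op 7 (push 19): stack=[19] mem=[0,0,6,0]
After op 8 (push 18): stack=[19,18] mem=[0,0,6,0]
After op 9 (dup): stack=[19,18,18] mem=[0,0,6,0]
After op 10 (push 4): stack=[19,18,18,4] mem=[0,0,6,0]
After op 11 (/): stack=[19,18,4] mem=[0,0,6,0]
After op 12 (dup): stack=[19,18,4,4] mem=[0,0,6,0]
After op 13 (dup): stack=[19,18,4,4,4] mem=[0,0,6,0]
After op 14 (push 2): stack=[19,18,4,4,4,2] mem=[0,0,6,0]
After op 15 (dup): stack=[19,18,4,4,4,2,2] mem=[0,0,6,0]
After op 16 (-): stack=[19,18,4,4,4,0] mem=[0,0,6,0]
After op 17 (push 9): stack=[19,18,4,4,4,0,9] mem=[0,0,6,0]
After op 18 (RCL M2): stack=[19,18,4,4,4,0,9,6] mem=[0,0,6,0]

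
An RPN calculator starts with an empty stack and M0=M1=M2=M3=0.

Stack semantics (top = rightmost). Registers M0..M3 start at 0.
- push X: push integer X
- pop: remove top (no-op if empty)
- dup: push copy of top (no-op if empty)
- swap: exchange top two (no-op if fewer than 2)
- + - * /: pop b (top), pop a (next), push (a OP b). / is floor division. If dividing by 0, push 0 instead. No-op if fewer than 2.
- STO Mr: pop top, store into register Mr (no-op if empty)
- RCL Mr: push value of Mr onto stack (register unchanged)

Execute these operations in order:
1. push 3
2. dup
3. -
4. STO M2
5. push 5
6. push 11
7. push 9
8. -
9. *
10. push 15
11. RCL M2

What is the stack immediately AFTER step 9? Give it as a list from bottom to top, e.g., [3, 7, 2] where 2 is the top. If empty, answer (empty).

After op 1 (push 3): stack=[3] mem=[0,0,0,0]
After op 2 (dup): stack=[3,3] mem=[0,0,0,0]
After op 3 (-): stack=[0] mem=[0,0,0,0]
After op 4 (STO M2): stack=[empty] mem=[0,0,0,0]
After op 5 (push 5): stack=[5] mem=[0,0,0,0]
After op 6 (push 11): stack=[5,11] mem=[0,0,0,0]
After op 7 (push 9): stack=[5,11,9] mem=[0,0,0,0]
After op 8 (-): stack=[5,2] mem=[0,0,0,0]
After op 9 (*): stack=[10] mem=[0,0,0,0]

[10]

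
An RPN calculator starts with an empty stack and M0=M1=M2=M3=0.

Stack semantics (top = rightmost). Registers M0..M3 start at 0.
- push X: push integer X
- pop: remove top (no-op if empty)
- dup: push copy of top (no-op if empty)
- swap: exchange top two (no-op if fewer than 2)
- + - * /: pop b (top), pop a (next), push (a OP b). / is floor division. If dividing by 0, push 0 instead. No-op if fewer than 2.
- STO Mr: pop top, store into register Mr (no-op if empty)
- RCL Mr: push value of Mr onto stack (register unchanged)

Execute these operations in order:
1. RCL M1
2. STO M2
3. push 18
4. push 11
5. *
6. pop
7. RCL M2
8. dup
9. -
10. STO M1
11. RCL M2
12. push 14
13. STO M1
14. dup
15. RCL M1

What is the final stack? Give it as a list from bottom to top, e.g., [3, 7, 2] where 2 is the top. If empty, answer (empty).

Answer: [0, 0, 14]

Derivation:
After op 1 (RCL M1): stack=[0] mem=[0,0,0,0]
After op 2 (STO M2): stack=[empty] mem=[0,0,0,0]
After op 3 (push 18): stack=[18] mem=[0,0,0,0]
After op 4 (push 11): stack=[18,11] mem=[0,0,0,0]
After op 5 (*): stack=[198] mem=[0,0,0,0]
After op 6 (pop): stack=[empty] mem=[0,0,0,0]
After op 7 (RCL M2): stack=[0] mem=[0,0,0,0]
After op 8 (dup): stack=[0,0] mem=[0,0,0,0]
After op 9 (-): stack=[0] mem=[0,0,0,0]
After op 10 (STO M1): stack=[empty] mem=[0,0,0,0]
After op 11 (RCL M2): stack=[0] mem=[0,0,0,0]
After op 12 (push 14): stack=[0,14] mem=[0,0,0,0]
After op 13 (STO M1): stack=[0] mem=[0,14,0,0]
After op 14 (dup): stack=[0,0] mem=[0,14,0,0]
After op 15 (RCL M1): stack=[0,0,14] mem=[0,14,0,0]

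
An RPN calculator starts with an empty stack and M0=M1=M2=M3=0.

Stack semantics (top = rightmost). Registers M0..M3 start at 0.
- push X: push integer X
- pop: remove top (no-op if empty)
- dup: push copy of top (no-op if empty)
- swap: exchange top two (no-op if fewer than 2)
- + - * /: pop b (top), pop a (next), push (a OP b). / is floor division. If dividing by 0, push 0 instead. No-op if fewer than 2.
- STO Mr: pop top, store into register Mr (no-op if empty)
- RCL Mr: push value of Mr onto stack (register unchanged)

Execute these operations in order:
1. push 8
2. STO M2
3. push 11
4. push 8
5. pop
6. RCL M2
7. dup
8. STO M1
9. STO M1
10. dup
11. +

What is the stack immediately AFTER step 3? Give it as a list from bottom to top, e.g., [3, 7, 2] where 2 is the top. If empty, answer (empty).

After op 1 (push 8): stack=[8] mem=[0,0,0,0]
After op 2 (STO M2): stack=[empty] mem=[0,0,8,0]
After op 3 (push 11): stack=[11] mem=[0,0,8,0]

[11]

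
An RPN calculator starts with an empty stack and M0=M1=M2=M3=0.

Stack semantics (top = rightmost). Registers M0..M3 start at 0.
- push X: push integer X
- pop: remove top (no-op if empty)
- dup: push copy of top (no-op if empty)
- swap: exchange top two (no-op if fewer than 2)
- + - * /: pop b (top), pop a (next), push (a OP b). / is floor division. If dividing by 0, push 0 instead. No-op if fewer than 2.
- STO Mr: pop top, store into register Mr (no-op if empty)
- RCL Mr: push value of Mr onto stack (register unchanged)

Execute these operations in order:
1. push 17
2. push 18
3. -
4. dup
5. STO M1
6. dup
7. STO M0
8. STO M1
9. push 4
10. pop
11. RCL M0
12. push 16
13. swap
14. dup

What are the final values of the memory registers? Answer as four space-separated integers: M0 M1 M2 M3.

Answer: -1 -1 0 0

Derivation:
After op 1 (push 17): stack=[17] mem=[0,0,0,0]
After op 2 (push 18): stack=[17,18] mem=[0,0,0,0]
After op 3 (-): stack=[-1] mem=[0,0,0,0]
After op 4 (dup): stack=[-1,-1] mem=[0,0,0,0]
After op 5 (STO M1): stack=[-1] mem=[0,-1,0,0]
After op 6 (dup): stack=[-1,-1] mem=[0,-1,0,0]
After op 7 (STO M0): stack=[-1] mem=[-1,-1,0,0]
After op 8 (STO M1): stack=[empty] mem=[-1,-1,0,0]
After op 9 (push 4): stack=[4] mem=[-1,-1,0,0]
After op 10 (pop): stack=[empty] mem=[-1,-1,0,0]
After op 11 (RCL M0): stack=[-1] mem=[-1,-1,0,0]
After op 12 (push 16): stack=[-1,16] mem=[-1,-1,0,0]
After op 13 (swap): stack=[16,-1] mem=[-1,-1,0,0]
After op 14 (dup): stack=[16,-1,-1] mem=[-1,-1,0,0]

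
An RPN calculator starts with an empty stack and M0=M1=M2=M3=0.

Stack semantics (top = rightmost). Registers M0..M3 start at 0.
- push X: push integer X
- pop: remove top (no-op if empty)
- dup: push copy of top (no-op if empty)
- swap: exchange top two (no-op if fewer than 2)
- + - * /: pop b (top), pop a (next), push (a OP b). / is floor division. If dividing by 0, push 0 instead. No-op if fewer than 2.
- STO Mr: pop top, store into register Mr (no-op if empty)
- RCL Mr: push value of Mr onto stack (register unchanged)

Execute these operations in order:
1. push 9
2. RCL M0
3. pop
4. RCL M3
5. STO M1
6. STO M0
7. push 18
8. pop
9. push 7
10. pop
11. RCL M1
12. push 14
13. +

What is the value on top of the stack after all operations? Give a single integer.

Answer: 14

Derivation:
After op 1 (push 9): stack=[9] mem=[0,0,0,0]
After op 2 (RCL M0): stack=[9,0] mem=[0,0,0,0]
After op 3 (pop): stack=[9] mem=[0,0,0,0]
After op 4 (RCL M3): stack=[9,0] mem=[0,0,0,0]
After op 5 (STO M1): stack=[9] mem=[0,0,0,0]
After op 6 (STO M0): stack=[empty] mem=[9,0,0,0]
After op 7 (push 18): stack=[18] mem=[9,0,0,0]
After op 8 (pop): stack=[empty] mem=[9,0,0,0]
After op 9 (push 7): stack=[7] mem=[9,0,0,0]
After op 10 (pop): stack=[empty] mem=[9,0,0,0]
After op 11 (RCL M1): stack=[0] mem=[9,0,0,0]
After op 12 (push 14): stack=[0,14] mem=[9,0,0,0]
After op 13 (+): stack=[14] mem=[9,0,0,0]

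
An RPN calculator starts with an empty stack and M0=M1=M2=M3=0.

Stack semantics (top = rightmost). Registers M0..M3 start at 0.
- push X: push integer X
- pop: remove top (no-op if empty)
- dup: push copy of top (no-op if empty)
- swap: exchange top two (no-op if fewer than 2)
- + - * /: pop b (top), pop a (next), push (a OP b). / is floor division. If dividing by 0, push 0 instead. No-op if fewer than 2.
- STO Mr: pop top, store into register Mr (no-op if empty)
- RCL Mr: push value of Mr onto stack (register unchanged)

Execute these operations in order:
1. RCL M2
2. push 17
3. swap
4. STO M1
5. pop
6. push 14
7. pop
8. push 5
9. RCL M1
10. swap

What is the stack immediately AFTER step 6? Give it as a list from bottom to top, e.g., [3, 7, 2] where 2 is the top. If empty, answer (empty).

After op 1 (RCL M2): stack=[0] mem=[0,0,0,0]
After op 2 (push 17): stack=[0,17] mem=[0,0,0,0]
After op 3 (swap): stack=[17,0] mem=[0,0,0,0]
After op 4 (STO M1): stack=[17] mem=[0,0,0,0]
After op 5 (pop): stack=[empty] mem=[0,0,0,0]
After op 6 (push 14): stack=[14] mem=[0,0,0,0]

[14]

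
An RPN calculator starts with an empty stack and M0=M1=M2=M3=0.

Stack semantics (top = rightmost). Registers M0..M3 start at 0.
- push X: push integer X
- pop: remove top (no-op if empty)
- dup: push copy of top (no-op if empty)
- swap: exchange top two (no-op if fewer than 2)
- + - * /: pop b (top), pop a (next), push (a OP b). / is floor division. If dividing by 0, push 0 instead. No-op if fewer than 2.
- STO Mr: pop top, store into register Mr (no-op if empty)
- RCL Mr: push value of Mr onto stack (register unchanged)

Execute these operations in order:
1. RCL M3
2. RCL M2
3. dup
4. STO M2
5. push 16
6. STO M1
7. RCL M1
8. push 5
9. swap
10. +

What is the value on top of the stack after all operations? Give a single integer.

After op 1 (RCL M3): stack=[0] mem=[0,0,0,0]
After op 2 (RCL M2): stack=[0,0] mem=[0,0,0,0]
After op 3 (dup): stack=[0,0,0] mem=[0,0,0,0]
After op 4 (STO M2): stack=[0,0] mem=[0,0,0,0]
After op 5 (push 16): stack=[0,0,16] mem=[0,0,0,0]
After op 6 (STO M1): stack=[0,0] mem=[0,16,0,0]
After op 7 (RCL M1): stack=[0,0,16] mem=[0,16,0,0]
After op 8 (push 5): stack=[0,0,16,5] mem=[0,16,0,0]
After op 9 (swap): stack=[0,0,5,16] mem=[0,16,0,0]
After op 10 (+): stack=[0,0,21] mem=[0,16,0,0]

Answer: 21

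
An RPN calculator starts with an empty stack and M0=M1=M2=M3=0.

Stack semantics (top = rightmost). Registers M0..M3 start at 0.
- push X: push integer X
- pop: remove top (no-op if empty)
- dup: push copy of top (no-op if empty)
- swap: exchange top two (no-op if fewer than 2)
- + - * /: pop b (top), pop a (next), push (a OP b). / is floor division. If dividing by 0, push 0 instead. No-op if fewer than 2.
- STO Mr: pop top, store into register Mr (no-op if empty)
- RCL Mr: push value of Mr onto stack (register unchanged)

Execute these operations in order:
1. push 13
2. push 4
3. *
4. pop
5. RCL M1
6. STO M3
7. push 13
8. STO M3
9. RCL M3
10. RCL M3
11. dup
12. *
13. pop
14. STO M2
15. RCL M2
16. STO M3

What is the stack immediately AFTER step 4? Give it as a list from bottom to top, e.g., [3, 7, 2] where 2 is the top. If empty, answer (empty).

After op 1 (push 13): stack=[13] mem=[0,0,0,0]
After op 2 (push 4): stack=[13,4] mem=[0,0,0,0]
After op 3 (*): stack=[52] mem=[0,0,0,0]
After op 4 (pop): stack=[empty] mem=[0,0,0,0]

(empty)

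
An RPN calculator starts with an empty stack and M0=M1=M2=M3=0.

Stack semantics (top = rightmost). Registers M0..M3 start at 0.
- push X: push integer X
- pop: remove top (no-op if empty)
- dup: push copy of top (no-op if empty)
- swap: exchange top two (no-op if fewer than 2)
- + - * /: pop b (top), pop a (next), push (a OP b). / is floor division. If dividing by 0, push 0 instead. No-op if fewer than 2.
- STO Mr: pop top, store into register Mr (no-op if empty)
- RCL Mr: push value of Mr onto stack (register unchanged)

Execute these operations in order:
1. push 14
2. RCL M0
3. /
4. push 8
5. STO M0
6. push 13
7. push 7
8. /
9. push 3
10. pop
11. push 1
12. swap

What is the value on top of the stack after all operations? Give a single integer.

Answer: 1

Derivation:
After op 1 (push 14): stack=[14] mem=[0,0,0,0]
After op 2 (RCL M0): stack=[14,0] mem=[0,0,0,0]
After op 3 (/): stack=[0] mem=[0,0,0,0]
After op 4 (push 8): stack=[0,8] mem=[0,0,0,0]
After op 5 (STO M0): stack=[0] mem=[8,0,0,0]
After op 6 (push 13): stack=[0,13] mem=[8,0,0,0]
After op 7 (push 7): stack=[0,13,7] mem=[8,0,0,0]
After op 8 (/): stack=[0,1] mem=[8,0,0,0]
After op 9 (push 3): stack=[0,1,3] mem=[8,0,0,0]
After op 10 (pop): stack=[0,1] mem=[8,0,0,0]
After op 11 (push 1): stack=[0,1,1] mem=[8,0,0,0]
After op 12 (swap): stack=[0,1,1] mem=[8,0,0,0]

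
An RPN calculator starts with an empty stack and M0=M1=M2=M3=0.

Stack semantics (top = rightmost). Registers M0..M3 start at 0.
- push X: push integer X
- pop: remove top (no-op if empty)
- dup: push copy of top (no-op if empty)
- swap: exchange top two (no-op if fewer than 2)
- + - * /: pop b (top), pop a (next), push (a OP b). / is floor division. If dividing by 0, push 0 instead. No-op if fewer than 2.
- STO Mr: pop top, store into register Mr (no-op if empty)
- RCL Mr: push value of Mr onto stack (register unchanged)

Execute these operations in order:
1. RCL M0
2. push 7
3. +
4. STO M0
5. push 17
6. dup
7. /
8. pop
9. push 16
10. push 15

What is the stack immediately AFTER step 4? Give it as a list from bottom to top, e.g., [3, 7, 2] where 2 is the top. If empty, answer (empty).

After op 1 (RCL M0): stack=[0] mem=[0,0,0,0]
After op 2 (push 7): stack=[0,7] mem=[0,0,0,0]
After op 3 (+): stack=[7] mem=[0,0,0,0]
After op 4 (STO M0): stack=[empty] mem=[7,0,0,0]

(empty)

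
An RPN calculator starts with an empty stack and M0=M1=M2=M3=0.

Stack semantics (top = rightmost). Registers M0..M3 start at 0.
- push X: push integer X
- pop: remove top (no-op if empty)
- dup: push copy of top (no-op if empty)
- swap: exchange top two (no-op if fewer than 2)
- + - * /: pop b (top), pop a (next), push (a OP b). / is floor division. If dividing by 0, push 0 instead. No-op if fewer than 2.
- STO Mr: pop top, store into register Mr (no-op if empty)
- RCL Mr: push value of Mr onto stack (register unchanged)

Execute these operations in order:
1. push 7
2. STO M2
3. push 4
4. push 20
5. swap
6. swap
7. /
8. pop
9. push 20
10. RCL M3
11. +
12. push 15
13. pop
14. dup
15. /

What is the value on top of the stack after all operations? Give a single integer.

Answer: 1

Derivation:
After op 1 (push 7): stack=[7] mem=[0,0,0,0]
After op 2 (STO M2): stack=[empty] mem=[0,0,7,0]
After op 3 (push 4): stack=[4] mem=[0,0,7,0]
After op 4 (push 20): stack=[4,20] mem=[0,0,7,0]
After op 5 (swap): stack=[20,4] mem=[0,0,7,0]
After op 6 (swap): stack=[4,20] mem=[0,0,7,0]
After op 7 (/): stack=[0] mem=[0,0,7,0]
After op 8 (pop): stack=[empty] mem=[0,0,7,0]
After op 9 (push 20): stack=[20] mem=[0,0,7,0]
After op 10 (RCL M3): stack=[20,0] mem=[0,0,7,0]
After op 11 (+): stack=[20] mem=[0,0,7,0]
After op 12 (push 15): stack=[20,15] mem=[0,0,7,0]
After op 13 (pop): stack=[20] mem=[0,0,7,0]
After op 14 (dup): stack=[20,20] mem=[0,0,7,0]
After op 15 (/): stack=[1] mem=[0,0,7,0]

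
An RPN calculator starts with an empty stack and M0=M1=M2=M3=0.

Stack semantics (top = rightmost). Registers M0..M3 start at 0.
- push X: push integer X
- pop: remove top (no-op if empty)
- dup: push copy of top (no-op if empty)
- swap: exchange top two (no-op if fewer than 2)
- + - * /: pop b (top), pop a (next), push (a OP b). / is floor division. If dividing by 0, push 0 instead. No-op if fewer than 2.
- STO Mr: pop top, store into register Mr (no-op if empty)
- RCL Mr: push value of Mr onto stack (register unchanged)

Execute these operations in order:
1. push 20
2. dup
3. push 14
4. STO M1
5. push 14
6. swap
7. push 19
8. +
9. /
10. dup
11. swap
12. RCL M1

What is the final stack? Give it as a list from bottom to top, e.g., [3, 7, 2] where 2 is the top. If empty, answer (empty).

Answer: [20, 0, 0, 14]

Derivation:
After op 1 (push 20): stack=[20] mem=[0,0,0,0]
After op 2 (dup): stack=[20,20] mem=[0,0,0,0]
After op 3 (push 14): stack=[20,20,14] mem=[0,0,0,0]
After op 4 (STO M1): stack=[20,20] mem=[0,14,0,0]
After op 5 (push 14): stack=[20,20,14] mem=[0,14,0,0]
After op 6 (swap): stack=[20,14,20] mem=[0,14,0,0]
After op 7 (push 19): stack=[20,14,20,19] mem=[0,14,0,0]
After op 8 (+): stack=[20,14,39] mem=[0,14,0,0]
After op 9 (/): stack=[20,0] mem=[0,14,0,0]
After op 10 (dup): stack=[20,0,0] mem=[0,14,0,0]
After op 11 (swap): stack=[20,0,0] mem=[0,14,0,0]
After op 12 (RCL M1): stack=[20,0,0,14] mem=[0,14,0,0]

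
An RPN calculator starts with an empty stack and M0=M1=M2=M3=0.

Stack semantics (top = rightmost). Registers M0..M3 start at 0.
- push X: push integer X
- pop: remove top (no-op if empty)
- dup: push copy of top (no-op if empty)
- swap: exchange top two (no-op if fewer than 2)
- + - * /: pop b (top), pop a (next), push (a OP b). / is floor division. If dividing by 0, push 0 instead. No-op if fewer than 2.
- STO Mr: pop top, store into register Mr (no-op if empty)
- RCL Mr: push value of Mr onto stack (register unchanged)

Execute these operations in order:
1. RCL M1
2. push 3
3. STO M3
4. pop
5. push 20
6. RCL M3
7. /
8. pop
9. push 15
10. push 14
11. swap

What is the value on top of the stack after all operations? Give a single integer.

Answer: 15

Derivation:
After op 1 (RCL M1): stack=[0] mem=[0,0,0,0]
After op 2 (push 3): stack=[0,3] mem=[0,0,0,0]
After op 3 (STO M3): stack=[0] mem=[0,0,0,3]
After op 4 (pop): stack=[empty] mem=[0,0,0,3]
After op 5 (push 20): stack=[20] mem=[0,0,0,3]
After op 6 (RCL M3): stack=[20,3] mem=[0,0,0,3]
After op 7 (/): stack=[6] mem=[0,0,0,3]
After op 8 (pop): stack=[empty] mem=[0,0,0,3]
After op 9 (push 15): stack=[15] mem=[0,0,0,3]
After op 10 (push 14): stack=[15,14] mem=[0,0,0,3]
After op 11 (swap): stack=[14,15] mem=[0,0,0,3]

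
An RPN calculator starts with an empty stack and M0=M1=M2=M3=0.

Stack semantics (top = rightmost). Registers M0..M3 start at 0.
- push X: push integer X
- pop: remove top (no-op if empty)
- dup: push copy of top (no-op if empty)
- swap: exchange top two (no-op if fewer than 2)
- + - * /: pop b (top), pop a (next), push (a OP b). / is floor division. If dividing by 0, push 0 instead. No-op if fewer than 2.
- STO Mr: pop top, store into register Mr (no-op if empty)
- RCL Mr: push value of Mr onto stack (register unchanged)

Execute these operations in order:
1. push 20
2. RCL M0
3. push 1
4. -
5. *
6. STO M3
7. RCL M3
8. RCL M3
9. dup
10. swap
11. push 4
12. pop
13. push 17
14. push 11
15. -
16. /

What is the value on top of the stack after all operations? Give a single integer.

After op 1 (push 20): stack=[20] mem=[0,0,0,0]
After op 2 (RCL M0): stack=[20,0] mem=[0,0,0,0]
After op 3 (push 1): stack=[20,0,1] mem=[0,0,0,0]
After op 4 (-): stack=[20,-1] mem=[0,0,0,0]
After op 5 (*): stack=[-20] mem=[0,0,0,0]
After op 6 (STO M3): stack=[empty] mem=[0,0,0,-20]
After op 7 (RCL M3): stack=[-20] mem=[0,0,0,-20]
After op 8 (RCL M3): stack=[-20,-20] mem=[0,0,0,-20]
After op 9 (dup): stack=[-20,-20,-20] mem=[0,0,0,-20]
After op 10 (swap): stack=[-20,-20,-20] mem=[0,0,0,-20]
After op 11 (push 4): stack=[-20,-20,-20,4] mem=[0,0,0,-20]
After op 12 (pop): stack=[-20,-20,-20] mem=[0,0,0,-20]
After op 13 (push 17): stack=[-20,-20,-20,17] mem=[0,0,0,-20]
After op 14 (push 11): stack=[-20,-20,-20,17,11] mem=[0,0,0,-20]
After op 15 (-): stack=[-20,-20,-20,6] mem=[0,0,0,-20]
After op 16 (/): stack=[-20,-20,-4] mem=[0,0,0,-20]

Answer: -4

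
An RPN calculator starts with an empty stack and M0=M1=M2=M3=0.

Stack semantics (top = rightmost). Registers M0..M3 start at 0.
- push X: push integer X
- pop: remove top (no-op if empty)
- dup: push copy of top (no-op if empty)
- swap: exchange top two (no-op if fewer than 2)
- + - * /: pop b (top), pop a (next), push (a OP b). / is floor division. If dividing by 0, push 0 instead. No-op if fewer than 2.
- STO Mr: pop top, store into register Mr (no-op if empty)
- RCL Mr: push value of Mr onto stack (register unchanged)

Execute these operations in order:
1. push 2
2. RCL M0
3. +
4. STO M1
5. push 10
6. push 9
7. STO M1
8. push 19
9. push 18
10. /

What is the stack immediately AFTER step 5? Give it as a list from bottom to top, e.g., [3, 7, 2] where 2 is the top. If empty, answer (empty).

After op 1 (push 2): stack=[2] mem=[0,0,0,0]
After op 2 (RCL M0): stack=[2,0] mem=[0,0,0,0]
After op 3 (+): stack=[2] mem=[0,0,0,0]
After op 4 (STO M1): stack=[empty] mem=[0,2,0,0]
After op 5 (push 10): stack=[10] mem=[0,2,0,0]

[10]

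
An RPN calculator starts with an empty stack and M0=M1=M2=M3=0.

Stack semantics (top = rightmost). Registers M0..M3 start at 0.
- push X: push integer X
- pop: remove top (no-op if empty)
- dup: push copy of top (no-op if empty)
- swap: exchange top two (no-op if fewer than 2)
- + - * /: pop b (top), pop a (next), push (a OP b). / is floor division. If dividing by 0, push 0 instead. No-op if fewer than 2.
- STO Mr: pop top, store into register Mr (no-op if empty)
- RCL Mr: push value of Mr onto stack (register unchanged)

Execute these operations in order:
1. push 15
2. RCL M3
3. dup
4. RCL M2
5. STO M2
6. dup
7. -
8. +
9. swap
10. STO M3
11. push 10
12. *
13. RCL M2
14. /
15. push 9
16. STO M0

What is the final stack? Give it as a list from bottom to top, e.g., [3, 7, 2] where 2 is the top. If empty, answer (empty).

Answer: [0]

Derivation:
After op 1 (push 15): stack=[15] mem=[0,0,0,0]
After op 2 (RCL M3): stack=[15,0] mem=[0,0,0,0]
After op 3 (dup): stack=[15,0,0] mem=[0,0,0,0]
After op 4 (RCL M2): stack=[15,0,0,0] mem=[0,0,0,0]
After op 5 (STO M2): stack=[15,0,0] mem=[0,0,0,0]
After op 6 (dup): stack=[15,0,0,0] mem=[0,0,0,0]
After op 7 (-): stack=[15,0,0] mem=[0,0,0,0]
After op 8 (+): stack=[15,0] mem=[0,0,0,0]
After op 9 (swap): stack=[0,15] mem=[0,0,0,0]
After op 10 (STO M3): stack=[0] mem=[0,0,0,15]
After op 11 (push 10): stack=[0,10] mem=[0,0,0,15]
After op 12 (*): stack=[0] mem=[0,0,0,15]
After op 13 (RCL M2): stack=[0,0] mem=[0,0,0,15]
After op 14 (/): stack=[0] mem=[0,0,0,15]
After op 15 (push 9): stack=[0,9] mem=[0,0,0,15]
After op 16 (STO M0): stack=[0] mem=[9,0,0,15]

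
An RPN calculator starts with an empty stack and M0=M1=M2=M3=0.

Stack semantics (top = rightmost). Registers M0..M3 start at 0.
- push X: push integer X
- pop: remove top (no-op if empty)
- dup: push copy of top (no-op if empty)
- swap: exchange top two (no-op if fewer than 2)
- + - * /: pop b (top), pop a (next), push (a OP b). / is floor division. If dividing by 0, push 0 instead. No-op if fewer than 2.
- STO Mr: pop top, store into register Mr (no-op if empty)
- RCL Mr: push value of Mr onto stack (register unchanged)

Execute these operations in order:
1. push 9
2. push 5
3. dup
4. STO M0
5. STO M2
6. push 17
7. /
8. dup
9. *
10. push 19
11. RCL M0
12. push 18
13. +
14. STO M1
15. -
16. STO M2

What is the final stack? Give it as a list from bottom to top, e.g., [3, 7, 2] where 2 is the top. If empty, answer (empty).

Answer: (empty)

Derivation:
After op 1 (push 9): stack=[9] mem=[0,0,0,0]
After op 2 (push 5): stack=[9,5] mem=[0,0,0,0]
After op 3 (dup): stack=[9,5,5] mem=[0,0,0,0]
After op 4 (STO M0): stack=[9,5] mem=[5,0,0,0]
After op 5 (STO M2): stack=[9] mem=[5,0,5,0]
After op 6 (push 17): stack=[9,17] mem=[5,0,5,0]
After op 7 (/): stack=[0] mem=[5,0,5,0]
After op 8 (dup): stack=[0,0] mem=[5,0,5,0]
After op 9 (*): stack=[0] mem=[5,0,5,0]
After op 10 (push 19): stack=[0,19] mem=[5,0,5,0]
After op 11 (RCL M0): stack=[0,19,5] mem=[5,0,5,0]
After op 12 (push 18): stack=[0,19,5,18] mem=[5,0,5,0]
After op 13 (+): stack=[0,19,23] mem=[5,0,5,0]
After op 14 (STO M1): stack=[0,19] mem=[5,23,5,0]
After op 15 (-): stack=[-19] mem=[5,23,5,0]
After op 16 (STO M2): stack=[empty] mem=[5,23,-19,0]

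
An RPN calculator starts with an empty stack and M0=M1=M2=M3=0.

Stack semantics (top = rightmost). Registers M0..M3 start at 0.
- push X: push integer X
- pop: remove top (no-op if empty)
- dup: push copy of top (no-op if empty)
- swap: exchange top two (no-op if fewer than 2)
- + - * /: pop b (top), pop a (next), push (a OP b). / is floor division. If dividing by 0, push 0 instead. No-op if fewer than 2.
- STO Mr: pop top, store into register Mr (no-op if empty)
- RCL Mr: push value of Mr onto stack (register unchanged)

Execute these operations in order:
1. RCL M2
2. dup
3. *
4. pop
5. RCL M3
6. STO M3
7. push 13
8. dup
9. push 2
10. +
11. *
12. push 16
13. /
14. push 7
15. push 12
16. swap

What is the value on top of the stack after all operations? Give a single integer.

After op 1 (RCL M2): stack=[0] mem=[0,0,0,0]
After op 2 (dup): stack=[0,0] mem=[0,0,0,0]
After op 3 (*): stack=[0] mem=[0,0,0,0]
After op 4 (pop): stack=[empty] mem=[0,0,0,0]
After op 5 (RCL M3): stack=[0] mem=[0,0,0,0]
After op 6 (STO M3): stack=[empty] mem=[0,0,0,0]
After op 7 (push 13): stack=[13] mem=[0,0,0,0]
After op 8 (dup): stack=[13,13] mem=[0,0,0,0]
After op 9 (push 2): stack=[13,13,2] mem=[0,0,0,0]
After op 10 (+): stack=[13,15] mem=[0,0,0,0]
After op 11 (*): stack=[195] mem=[0,0,0,0]
After op 12 (push 16): stack=[195,16] mem=[0,0,0,0]
After op 13 (/): stack=[12] mem=[0,0,0,0]
After op 14 (push 7): stack=[12,7] mem=[0,0,0,0]
After op 15 (push 12): stack=[12,7,12] mem=[0,0,0,0]
After op 16 (swap): stack=[12,12,7] mem=[0,0,0,0]

Answer: 7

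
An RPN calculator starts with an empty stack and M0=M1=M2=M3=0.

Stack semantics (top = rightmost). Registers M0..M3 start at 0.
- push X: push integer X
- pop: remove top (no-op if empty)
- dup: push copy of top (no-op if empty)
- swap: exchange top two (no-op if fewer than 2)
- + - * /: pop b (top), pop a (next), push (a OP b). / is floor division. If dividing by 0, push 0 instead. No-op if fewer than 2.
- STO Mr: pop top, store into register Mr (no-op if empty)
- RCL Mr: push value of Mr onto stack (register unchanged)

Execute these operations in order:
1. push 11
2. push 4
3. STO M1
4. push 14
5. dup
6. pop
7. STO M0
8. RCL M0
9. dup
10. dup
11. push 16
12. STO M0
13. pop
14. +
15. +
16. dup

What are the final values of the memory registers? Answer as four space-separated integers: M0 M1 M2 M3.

After op 1 (push 11): stack=[11] mem=[0,0,0,0]
After op 2 (push 4): stack=[11,4] mem=[0,0,0,0]
After op 3 (STO M1): stack=[11] mem=[0,4,0,0]
After op 4 (push 14): stack=[11,14] mem=[0,4,0,0]
After op 5 (dup): stack=[11,14,14] mem=[0,4,0,0]
After op 6 (pop): stack=[11,14] mem=[0,4,0,0]
After op 7 (STO M0): stack=[11] mem=[14,4,0,0]
After op 8 (RCL M0): stack=[11,14] mem=[14,4,0,0]
After op 9 (dup): stack=[11,14,14] mem=[14,4,0,0]
After op 10 (dup): stack=[11,14,14,14] mem=[14,4,0,0]
After op 11 (push 16): stack=[11,14,14,14,16] mem=[14,4,0,0]
After op 12 (STO M0): stack=[11,14,14,14] mem=[16,4,0,0]
After op 13 (pop): stack=[11,14,14] mem=[16,4,0,0]
After op 14 (+): stack=[11,28] mem=[16,4,0,0]
After op 15 (+): stack=[39] mem=[16,4,0,0]
After op 16 (dup): stack=[39,39] mem=[16,4,0,0]

Answer: 16 4 0 0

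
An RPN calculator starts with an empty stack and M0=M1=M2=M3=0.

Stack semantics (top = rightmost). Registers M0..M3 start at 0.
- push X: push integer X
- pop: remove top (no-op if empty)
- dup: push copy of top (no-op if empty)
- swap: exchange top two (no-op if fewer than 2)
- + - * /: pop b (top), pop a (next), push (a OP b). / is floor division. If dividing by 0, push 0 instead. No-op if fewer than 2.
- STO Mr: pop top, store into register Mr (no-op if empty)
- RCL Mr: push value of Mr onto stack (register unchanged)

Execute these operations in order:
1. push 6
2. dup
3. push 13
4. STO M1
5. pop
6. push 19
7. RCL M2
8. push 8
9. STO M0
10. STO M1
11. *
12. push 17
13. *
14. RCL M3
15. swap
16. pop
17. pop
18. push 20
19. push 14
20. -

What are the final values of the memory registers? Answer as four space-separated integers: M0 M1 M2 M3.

Answer: 8 0 0 0

Derivation:
After op 1 (push 6): stack=[6] mem=[0,0,0,0]
After op 2 (dup): stack=[6,6] mem=[0,0,0,0]
After op 3 (push 13): stack=[6,6,13] mem=[0,0,0,0]
After op 4 (STO M1): stack=[6,6] mem=[0,13,0,0]
After op 5 (pop): stack=[6] mem=[0,13,0,0]
After op 6 (push 19): stack=[6,19] mem=[0,13,0,0]
After op 7 (RCL M2): stack=[6,19,0] mem=[0,13,0,0]
After op 8 (push 8): stack=[6,19,0,8] mem=[0,13,0,0]
After op 9 (STO M0): stack=[6,19,0] mem=[8,13,0,0]
After op 10 (STO M1): stack=[6,19] mem=[8,0,0,0]
After op 11 (*): stack=[114] mem=[8,0,0,0]
After op 12 (push 17): stack=[114,17] mem=[8,0,0,0]
After op 13 (*): stack=[1938] mem=[8,0,0,0]
After op 14 (RCL M3): stack=[1938,0] mem=[8,0,0,0]
After op 15 (swap): stack=[0,1938] mem=[8,0,0,0]
After op 16 (pop): stack=[0] mem=[8,0,0,0]
After op 17 (pop): stack=[empty] mem=[8,0,0,0]
After op 18 (push 20): stack=[20] mem=[8,0,0,0]
After op 19 (push 14): stack=[20,14] mem=[8,0,0,0]
After op 20 (-): stack=[6] mem=[8,0,0,0]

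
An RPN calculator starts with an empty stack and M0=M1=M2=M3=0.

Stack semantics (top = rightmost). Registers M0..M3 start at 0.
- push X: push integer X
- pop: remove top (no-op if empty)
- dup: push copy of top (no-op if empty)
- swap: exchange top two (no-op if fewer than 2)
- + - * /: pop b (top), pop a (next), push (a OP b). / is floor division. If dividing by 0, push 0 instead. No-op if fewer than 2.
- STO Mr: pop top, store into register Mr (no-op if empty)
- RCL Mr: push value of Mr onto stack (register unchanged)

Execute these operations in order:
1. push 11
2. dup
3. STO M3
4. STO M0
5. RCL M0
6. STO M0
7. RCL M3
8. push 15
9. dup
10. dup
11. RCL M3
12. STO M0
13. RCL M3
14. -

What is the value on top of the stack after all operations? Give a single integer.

Answer: 4

Derivation:
After op 1 (push 11): stack=[11] mem=[0,0,0,0]
After op 2 (dup): stack=[11,11] mem=[0,0,0,0]
After op 3 (STO M3): stack=[11] mem=[0,0,0,11]
After op 4 (STO M0): stack=[empty] mem=[11,0,0,11]
After op 5 (RCL M0): stack=[11] mem=[11,0,0,11]
After op 6 (STO M0): stack=[empty] mem=[11,0,0,11]
After op 7 (RCL M3): stack=[11] mem=[11,0,0,11]
After op 8 (push 15): stack=[11,15] mem=[11,0,0,11]
After op 9 (dup): stack=[11,15,15] mem=[11,0,0,11]
After op 10 (dup): stack=[11,15,15,15] mem=[11,0,0,11]
After op 11 (RCL M3): stack=[11,15,15,15,11] mem=[11,0,0,11]
After op 12 (STO M0): stack=[11,15,15,15] mem=[11,0,0,11]
After op 13 (RCL M3): stack=[11,15,15,15,11] mem=[11,0,0,11]
After op 14 (-): stack=[11,15,15,4] mem=[11,0,0,11]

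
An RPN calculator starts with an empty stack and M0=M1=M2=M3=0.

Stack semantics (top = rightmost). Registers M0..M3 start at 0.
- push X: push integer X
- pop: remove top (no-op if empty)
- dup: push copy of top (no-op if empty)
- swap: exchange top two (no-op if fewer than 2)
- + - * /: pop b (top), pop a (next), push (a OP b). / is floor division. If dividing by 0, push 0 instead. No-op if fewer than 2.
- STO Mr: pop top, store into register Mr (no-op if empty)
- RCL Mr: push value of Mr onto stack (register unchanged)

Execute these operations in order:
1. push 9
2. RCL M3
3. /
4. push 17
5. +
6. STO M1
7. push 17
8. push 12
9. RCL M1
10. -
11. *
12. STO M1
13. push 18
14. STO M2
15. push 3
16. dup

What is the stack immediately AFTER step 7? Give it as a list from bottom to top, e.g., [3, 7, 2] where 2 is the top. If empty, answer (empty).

After op 1 (push 9): stack=[9] mem=[0,0,0,0]
After op 2 (RCL M3): stack=[9,0] mem=[0,0,0,0]
After op 3 (/): stack=[0] mem=[0,0,0,0]
After op 4 (push 17): stack=[0,17] mem=[0,0,0,0]
After op 5 (+): stack=[17] mem=[0,0,0,0]
After op 6 (STO M1): stack=[empty] mem=[0,17,0,0]
After op 7 (push 17): stack=[17] mem=[0,17,0,0]

[17]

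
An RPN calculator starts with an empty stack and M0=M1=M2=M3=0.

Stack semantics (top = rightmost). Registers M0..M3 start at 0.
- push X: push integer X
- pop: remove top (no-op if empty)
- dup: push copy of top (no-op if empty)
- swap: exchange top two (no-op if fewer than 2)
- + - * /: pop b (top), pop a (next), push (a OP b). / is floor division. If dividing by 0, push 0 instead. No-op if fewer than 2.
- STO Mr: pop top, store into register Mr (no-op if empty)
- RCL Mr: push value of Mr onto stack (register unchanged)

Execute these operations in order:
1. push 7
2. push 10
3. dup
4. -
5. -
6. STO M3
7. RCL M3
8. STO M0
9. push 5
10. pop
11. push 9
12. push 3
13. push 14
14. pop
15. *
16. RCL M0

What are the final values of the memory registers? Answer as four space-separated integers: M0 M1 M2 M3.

After op 1 (push 7): stack=[7] mem=[0,0,0,0]
After op 2 (push 10): stack=[7,10] mem=[0,0,0,0]
After op 3 (dup): stack=[7,10,10] mem=[0,0,0,0]
After op 4 (-): stack=[7,0] mem=[0,0,0,0]
After op 5 (-): stack=[7] mem=[0,0,0,0]
After op 6 (STO M3): stack=[empty] mem=[0,0,0,7]
After op 7 (RCL M3): stack=[7] mem=[0,0,0,7]
After op 8 (STO M0): stack=[empty] mem=[7,0,0,7]
After op 9 (push 5): stack=[5] mem=[7,0,0,7]
After op 10 (pop): stack=[empty] mem=[7,0,0,7]
After op 11 (push 9): stack=[9] mem=[7,0,0,7]
After op 12 (push 3): stack=[9,3] mem=[7,0,0,7]
After op 13 (push 14): stack=[9,3,14] mem=[7,0,0,7]
After op 14 (pop): stack=[9,3] mem=[7,0,0,7]
After op 15 (*): stack=[27] mem=[7,0,0,7]
After op 16 (RCL M0): stack=[27,7] mem=[7,0,0,7]

Answer: 7 0 0 7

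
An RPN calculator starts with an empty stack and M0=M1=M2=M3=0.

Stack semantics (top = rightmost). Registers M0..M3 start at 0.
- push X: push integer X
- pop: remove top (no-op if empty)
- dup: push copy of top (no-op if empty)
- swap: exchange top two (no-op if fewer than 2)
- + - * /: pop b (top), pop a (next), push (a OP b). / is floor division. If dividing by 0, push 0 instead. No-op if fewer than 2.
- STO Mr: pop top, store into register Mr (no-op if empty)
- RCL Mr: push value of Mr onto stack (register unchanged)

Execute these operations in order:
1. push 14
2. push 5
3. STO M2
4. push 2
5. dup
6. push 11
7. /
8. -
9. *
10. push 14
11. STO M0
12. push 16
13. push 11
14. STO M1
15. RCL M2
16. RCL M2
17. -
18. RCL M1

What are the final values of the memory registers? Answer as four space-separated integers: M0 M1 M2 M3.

Answer: 14 11 5 0

Derivation:
After op 1 (push 14): stack=[14] mem=[0,0,0,0]
After op 2 (push 5): stack=[14,5] mem=[0,0,0,0]
After op 3 (STO M2): stack=[14] mem=[0,0,5,0]
After op 4 (push 2): stack=[14,2] mem=[0,0,5,0]
After op 5 (dup): stack=[14,2,2] mem=[0,0,5,0]
After op 6 (push 11): stack=[14,2,2,11] mem=[0,0,5,0]
After op 7 (/): stack=[14,2,0] mem=[0,0,5,0]
After op 8 (-): stack=[14,2] mem=[0,0,5,0]
After op 9 (*): stack=[28] mem=[0,0,5,0]
After op 10 (push 14): stack=[28,14] mem=[0,0,5,0]
After op 11 (STO M0): stack=[28] mem=[14,0,5,0]
After op 12 (push 16): stack=[28,16] mem=[14,0,5,0]
After op 13 (push 11): stack=[28,16,11] mem=[14,0,5,0]
After op 14 (STO M1): stack=[28,16] mem=[14,11,5,0]
After op 15 (RCL M2): stack=[28,16,5] mem=[14,11,5,0]
After op 16 (RCL M2): stack=[28,16,5,5] mem=[14,11,5,0]
After op 17 (-): stack=[28,16,0] mem=[14,11,5,0]
After op 18 (RCL M1): stack=[28,16,0,11] mem=[14,11,5,0]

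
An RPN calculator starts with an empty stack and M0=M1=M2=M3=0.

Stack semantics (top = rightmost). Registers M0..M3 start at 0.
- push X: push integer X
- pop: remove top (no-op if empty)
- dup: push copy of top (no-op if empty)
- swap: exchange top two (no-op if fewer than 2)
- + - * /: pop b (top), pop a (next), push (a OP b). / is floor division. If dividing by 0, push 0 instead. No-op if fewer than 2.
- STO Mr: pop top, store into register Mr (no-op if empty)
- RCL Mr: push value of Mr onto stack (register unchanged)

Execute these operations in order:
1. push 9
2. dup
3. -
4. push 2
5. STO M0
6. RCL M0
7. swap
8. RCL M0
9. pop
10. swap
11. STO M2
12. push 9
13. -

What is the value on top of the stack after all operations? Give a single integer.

After op 1 (push 9): stack=[9] mem=[0,0,0,0]
After op 2 (dup): stack=[9,9] mem=[0,0,0,0]
After op 3 (-): stack=[0] mem=[0,0,0,0]
After op 4 (push 2): stack=[0,2] mem=[0,0,0,0]
After op 5 (STO M0): stack=[0] mem=[2,0,0,0]
After op 6 (RCL M0): stack=[0,2] mem=[2,0,0,0]
After op 7 (swap): stack=[2,0] mem=[2,0,0,0]
After op 8 (RCL M0): stack=[2,0,2] mem=[2,0,0,0]
After op 9 (pop): stack=[2,0] mem=[2,0,0,0]
After op 10 (swap): stack=[0,2] mem=[2,0,0,0]
After op 11 (STO M2): stack=[0] mem=[2,0,2,0]
After op 12 (push 9): stack=[0,9] mem=[2,0,2,0]
After op 13 (-): stack=[-9] mem=[2,0,2,0]

Answer: -9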